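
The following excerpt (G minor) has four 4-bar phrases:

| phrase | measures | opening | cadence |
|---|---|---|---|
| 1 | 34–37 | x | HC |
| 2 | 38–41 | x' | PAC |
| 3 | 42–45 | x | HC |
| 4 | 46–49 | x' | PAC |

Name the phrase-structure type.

The cadence pattern HC–PAC–HC–PAC is weak–strong twice, and phrases 3–4 restate phrases 1–2: a period heard twice, not a double period (which would end weakly at phrase 2).

repeated period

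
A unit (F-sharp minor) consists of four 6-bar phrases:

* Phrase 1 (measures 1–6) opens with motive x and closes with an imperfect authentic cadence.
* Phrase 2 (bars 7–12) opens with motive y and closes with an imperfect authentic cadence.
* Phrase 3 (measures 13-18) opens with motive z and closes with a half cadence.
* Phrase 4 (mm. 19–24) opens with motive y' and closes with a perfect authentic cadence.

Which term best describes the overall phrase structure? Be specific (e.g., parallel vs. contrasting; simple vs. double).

contrasting double period

Four phrases in two halves: the first half (measures 1-12) ends with an imperfect authentic cadence, the second (bars 13-24) with a perfect authentic cadence — a large antecedent–consequent pair, i.e. a double period.
Phrase 3 begins with different material from phrase 1, making it contrasting.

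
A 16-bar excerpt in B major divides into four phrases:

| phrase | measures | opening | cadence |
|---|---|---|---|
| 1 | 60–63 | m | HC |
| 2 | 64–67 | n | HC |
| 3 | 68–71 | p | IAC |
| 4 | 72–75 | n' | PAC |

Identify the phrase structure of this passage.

contrasting double period

Four phrases in two halves: the first half (mm. 60–67) ends with a half cadence, the second (mm. 68–75) with a perfect authentic cadence — a large antecedent–consequent pair, i.e. a double period.
Phrase 3 begins with different material from phrase 1, making it contrasting.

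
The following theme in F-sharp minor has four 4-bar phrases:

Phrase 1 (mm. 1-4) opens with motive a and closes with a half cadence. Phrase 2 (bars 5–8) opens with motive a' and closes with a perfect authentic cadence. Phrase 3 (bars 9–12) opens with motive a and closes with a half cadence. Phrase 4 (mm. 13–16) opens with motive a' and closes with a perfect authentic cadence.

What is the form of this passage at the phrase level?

The cadence pattern HC–PAC–HC–PAC is weak–strong twice, and phrases 3–4 restate phrases 1–2: a period heard twice, not a double period (which would end weakly at phrase 2).

repeated period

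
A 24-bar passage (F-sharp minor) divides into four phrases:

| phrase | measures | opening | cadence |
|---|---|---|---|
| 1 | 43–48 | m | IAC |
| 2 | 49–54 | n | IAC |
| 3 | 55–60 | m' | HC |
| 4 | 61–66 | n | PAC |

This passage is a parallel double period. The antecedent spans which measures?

measures 43–54

In a double period the four phrases pair into a large antecedent (phrases 1–2, ending imperfect authentic cadence) and a large consequent (phrases 3–4, ending perfect authentic cadence). The antecedent spans measures 43–54.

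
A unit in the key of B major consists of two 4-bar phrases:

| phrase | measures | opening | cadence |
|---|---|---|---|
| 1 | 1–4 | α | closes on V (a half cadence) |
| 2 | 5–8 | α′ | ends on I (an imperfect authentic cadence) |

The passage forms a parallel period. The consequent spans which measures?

measures 5–8

The antecedent is the phrase ending with the weaker cadence (half cadence, phrase 1) and the consequent the one ending more conclusively (imperfect authentic cadence, phrase 2); the consequent is bars 5–8.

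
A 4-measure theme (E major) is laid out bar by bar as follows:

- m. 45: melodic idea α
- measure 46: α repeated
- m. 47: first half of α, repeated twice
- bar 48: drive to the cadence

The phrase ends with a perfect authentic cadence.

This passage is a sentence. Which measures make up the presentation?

measures 45–46

The presentation of a sentence is the basic idea (m. 45) plus its repetition (measure 46); the presentation is therefore measures 45-46.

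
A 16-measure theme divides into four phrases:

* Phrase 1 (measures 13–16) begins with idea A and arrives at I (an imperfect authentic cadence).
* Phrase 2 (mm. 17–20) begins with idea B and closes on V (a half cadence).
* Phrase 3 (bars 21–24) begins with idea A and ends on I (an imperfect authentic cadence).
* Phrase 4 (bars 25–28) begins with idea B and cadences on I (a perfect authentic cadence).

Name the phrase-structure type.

Four phrases in two halves: the first half (bars 13-20) ends with a half cadence, the second (measures 21-28) with a perfect authentic cadence — a large antecedent–consequent pair, i.e. a double period.
Phrase 3 begins with the same material as phrase 1, making it parallel.

parallel double period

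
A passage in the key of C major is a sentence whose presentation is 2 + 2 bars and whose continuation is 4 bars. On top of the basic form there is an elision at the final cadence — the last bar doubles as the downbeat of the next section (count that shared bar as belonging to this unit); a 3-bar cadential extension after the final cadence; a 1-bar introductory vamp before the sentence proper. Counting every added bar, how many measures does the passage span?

12 measures

Basic sentence: 2 + 2 + 4 = 8 bars.
8 (basic form) + 3 (cadential extension) + 1 (introduction) = 12.
The elision shares a bar with the next section but does not change this unit's count.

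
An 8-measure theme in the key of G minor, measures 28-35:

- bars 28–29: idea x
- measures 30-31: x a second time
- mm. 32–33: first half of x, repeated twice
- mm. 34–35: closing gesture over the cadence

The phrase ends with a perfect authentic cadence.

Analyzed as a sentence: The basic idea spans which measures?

The presentation of a sentence is the basic idea (bars 28–29) plus its repetition (mm. 30–31); the basic idea is therefore mm. 28–29.

measures 28–29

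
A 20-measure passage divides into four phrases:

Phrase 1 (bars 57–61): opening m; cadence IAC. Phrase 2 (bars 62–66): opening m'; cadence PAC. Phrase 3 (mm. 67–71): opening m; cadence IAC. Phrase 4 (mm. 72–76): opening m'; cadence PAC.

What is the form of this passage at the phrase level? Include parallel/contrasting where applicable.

The cadence pattern IAC–PAC–IAC–PAC is weak–strong twice, and phrases 3–4 restate phrases 1–2: a period heard twice, not a double period (which would end weakly at phrase 2).

repeated period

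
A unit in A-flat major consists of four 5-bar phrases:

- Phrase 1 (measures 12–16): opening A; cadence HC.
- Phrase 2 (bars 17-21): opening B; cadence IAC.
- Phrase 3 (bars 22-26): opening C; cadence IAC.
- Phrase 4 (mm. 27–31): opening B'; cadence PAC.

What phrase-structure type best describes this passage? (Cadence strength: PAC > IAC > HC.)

Four phrases in two halves: the first half (bars 12–21) ends with an imperfect authentic cadence, the second (measures 22–31) with a perfect authentic cadence — a large antecedent–consequent pair, i.e. a double period.
Phrase 3 begins with different material from phrase 1, making it contrasting.

contrasting double period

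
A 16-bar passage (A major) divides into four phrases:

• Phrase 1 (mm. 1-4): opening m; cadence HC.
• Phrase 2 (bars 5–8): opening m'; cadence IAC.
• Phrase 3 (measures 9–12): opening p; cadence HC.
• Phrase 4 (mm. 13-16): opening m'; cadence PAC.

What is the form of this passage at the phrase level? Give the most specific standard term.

Four phrases in two halves: the first half (measures 1–8) ends with an imperfect authentic cadence, the second (measures 9–16) with a perfect authentic cadence — a large antecedent–consequent pair, i.e. a double period.
Phrase 3 begins with different material from phrase 1, making it contrasting.

contrasting double period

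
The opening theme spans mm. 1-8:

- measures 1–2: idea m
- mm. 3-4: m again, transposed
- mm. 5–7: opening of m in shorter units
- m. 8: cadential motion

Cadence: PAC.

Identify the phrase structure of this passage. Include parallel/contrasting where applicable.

sentence

Basic idea (mm. 1-2) + its repetition (mm. 3-4) form the presentation; fragmentation and cadence (bars 5–8) form the continuation — the 8-bar whole is a sentence.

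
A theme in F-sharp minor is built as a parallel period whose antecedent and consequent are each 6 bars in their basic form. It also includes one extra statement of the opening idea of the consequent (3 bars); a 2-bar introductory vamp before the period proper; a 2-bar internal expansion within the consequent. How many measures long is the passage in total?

19 measures

Basic parallel period: 6 + 6 = 12 bars.
12 (basic form) + 3 (extra statement) + 2 (introduction) + 2 (internal expansion) = 19.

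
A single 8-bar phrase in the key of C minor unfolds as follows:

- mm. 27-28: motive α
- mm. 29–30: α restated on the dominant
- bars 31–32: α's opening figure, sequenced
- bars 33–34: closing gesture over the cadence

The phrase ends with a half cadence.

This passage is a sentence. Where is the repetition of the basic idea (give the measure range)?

measures 29–30

The presentation of a sentence is the basic idea (bars 27-28) plus its repetition (mm. 29–30); the repetition of the basic idea is therefore mm. 29-30.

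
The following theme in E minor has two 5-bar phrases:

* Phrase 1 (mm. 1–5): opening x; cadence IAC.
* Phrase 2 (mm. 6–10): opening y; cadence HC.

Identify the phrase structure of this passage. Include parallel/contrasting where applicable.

phrase group

The second phrase closes with a half cadence, which is not stronger than the first phrase's imperfect authentic cadence; without a weak→strong cadential pair there is no antecedent–consequent relationship, so this is a phrase group rather than a period.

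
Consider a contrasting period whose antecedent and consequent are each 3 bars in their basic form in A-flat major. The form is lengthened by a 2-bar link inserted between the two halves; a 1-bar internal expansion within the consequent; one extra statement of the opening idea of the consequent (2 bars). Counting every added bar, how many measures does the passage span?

11 measures

Basic contrasting period: 3 + 3 = 6 bars.
6 (basic form) + 2 (link) + 1 (internal expansion) + 2 (extra statement) = 11.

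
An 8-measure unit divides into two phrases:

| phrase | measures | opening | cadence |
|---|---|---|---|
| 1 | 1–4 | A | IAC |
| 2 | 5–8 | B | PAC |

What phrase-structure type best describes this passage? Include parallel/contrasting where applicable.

Phrase 1 ends with an imperfect authentic cadence (weaker) and phrase 2 with a perfect authentic cadence (stronger): antecedent + consequent = a period.
The two phrases open with different material (A / B), so the period is contrasting.

contrasting period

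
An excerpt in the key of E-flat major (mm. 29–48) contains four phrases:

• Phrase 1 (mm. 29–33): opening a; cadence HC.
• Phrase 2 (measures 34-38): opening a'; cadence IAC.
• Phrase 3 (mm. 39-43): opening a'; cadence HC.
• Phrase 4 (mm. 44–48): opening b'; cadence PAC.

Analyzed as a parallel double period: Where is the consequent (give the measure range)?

measures 39–48

In a double period the four phrases pair into a large antecedent (phrases 1–2, ending imperfect authentic cadence) and a large consequent (phrases 3–4, ending perfect authentic cadence). The consequent spans measures 39–48.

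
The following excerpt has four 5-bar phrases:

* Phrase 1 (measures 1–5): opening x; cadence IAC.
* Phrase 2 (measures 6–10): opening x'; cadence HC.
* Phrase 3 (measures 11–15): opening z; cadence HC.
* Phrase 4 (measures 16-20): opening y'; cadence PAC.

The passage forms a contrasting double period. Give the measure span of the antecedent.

measures 1–10

In a double period the four phrases pair into a large antecedent (phrases 1–2, ending half cadence) and a large consequent (phrases 3–4, ending perfect authentic cadence). The antecedent spans mm. 1-10.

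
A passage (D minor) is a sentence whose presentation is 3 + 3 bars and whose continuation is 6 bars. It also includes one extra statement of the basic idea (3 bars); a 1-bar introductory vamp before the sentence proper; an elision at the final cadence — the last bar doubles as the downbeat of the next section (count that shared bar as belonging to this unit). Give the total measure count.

16 measures

Basic sentence: 3 + 3 + 6 = 12 bars.
12 (basic form) + 3 (extra statement) + 1 (introduction) = 16.
The elision shares a bar with the next section but does not change this unit's count.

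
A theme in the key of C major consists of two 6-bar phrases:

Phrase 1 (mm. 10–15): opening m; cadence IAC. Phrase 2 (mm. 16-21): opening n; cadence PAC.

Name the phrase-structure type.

Phrase 1 ends with an imperfect authentic cadence (weaker) and phrase 2 with a perfect authentic cadence (stronger): antecedent + consequent = a period.
The two phrases open with different material (m / n), so the period is contrasting.

contrasting period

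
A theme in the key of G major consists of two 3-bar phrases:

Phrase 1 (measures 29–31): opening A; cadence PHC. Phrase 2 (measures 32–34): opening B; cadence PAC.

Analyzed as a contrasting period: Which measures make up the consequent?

The antecedent is the phrase ending with the weaker cadence (Phrygian half cadence, phrase 1) and the consequent the one ending more conclusively (perfect authentic cadence, phrase 2); the consequent is mm. 32–34.

measures 32–34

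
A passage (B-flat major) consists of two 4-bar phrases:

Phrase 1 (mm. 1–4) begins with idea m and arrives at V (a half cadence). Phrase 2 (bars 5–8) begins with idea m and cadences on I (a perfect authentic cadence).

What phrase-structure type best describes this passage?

Phrase 1 ends with a half cadence (weaker) and phrase 2 with a perfect authentic cadence (stronger): antecedent + consequent = a period.
The two phrases open with the same material (m / m), so the period is parallel.

parallel period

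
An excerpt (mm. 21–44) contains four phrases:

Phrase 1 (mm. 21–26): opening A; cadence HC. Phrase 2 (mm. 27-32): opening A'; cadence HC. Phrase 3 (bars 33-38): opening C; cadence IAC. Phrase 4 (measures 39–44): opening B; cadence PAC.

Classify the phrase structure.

contrasting double period

Four phrases in two halves: the first half (mm. 21–32) ends with a half cadence, the second (mm. 33–44) with a perfect authentic cadence — a large antecedent–consequent pair, i.e. a double period.
Phrase 3 begins with different material from phrase 1, making it contrasting.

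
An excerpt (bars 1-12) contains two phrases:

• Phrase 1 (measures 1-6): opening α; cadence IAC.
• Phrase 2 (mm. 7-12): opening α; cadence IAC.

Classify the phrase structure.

repeated phrase

Both phrases have the same opening (α) and the same cadence (imperfect authentic cadence): the second is a restatement, not a consequent, so this is a repeated phrase rather than a period.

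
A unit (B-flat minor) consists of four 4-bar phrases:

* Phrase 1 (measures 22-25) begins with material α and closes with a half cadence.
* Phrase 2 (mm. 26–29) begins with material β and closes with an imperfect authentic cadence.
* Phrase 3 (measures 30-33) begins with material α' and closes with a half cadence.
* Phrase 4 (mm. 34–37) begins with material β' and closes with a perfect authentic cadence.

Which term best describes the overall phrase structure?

Four phrases in two halves: the first half (mm. 22-29) ends with an imperfect authentic cadence, the second (bars 30–37) with a perfect authentic cadence — a large antecedent–consequent pair, i.e. a double period.
Phrase 3 begins with the same material as phrase 1, making it parallel.

parallel double period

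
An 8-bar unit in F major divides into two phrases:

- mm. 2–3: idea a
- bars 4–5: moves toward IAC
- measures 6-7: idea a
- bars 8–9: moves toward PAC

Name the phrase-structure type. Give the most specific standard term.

Phrase 1 ends with an imperfect authentic cadence (weaker) and phrase 2 with a perfect authentic cadence (stronger): antecedent + consequent = a period.
The two phrases open with the same material (a / a), so the period is parallel.

parallel period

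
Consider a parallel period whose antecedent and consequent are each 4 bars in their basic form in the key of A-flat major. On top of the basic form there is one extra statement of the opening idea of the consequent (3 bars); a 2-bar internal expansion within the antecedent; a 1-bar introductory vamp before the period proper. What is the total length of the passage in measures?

Basic parallel period: 4 + 4 = 8 bars.
8 (basic form) + 3 (extra statement) + 2 (internal expansion) + 1 (introduction) = 14.

14 measures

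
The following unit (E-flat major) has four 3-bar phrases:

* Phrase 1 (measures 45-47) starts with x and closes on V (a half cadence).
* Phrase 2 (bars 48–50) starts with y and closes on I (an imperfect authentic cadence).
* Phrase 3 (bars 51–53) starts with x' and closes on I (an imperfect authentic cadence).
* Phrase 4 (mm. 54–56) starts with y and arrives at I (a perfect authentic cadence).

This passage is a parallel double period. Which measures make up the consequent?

measures 51–56

In a double period the four phrases pair into a large antecedent (phrases 1–2, ending imperfect authentic cadence) and a large consequent (phrases 3–4, ending perfect authentic cadence). The consequent spans mm. 51–56.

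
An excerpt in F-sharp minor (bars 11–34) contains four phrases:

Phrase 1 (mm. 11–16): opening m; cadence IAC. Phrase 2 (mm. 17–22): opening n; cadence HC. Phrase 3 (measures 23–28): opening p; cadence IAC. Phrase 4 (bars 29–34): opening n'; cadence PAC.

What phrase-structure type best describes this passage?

contrasting double period

Four phrases in two halves: the first half (mm. 11–22) ends with a half cadence, the second (mm. 23–34) with a perfect authentic cadence — a large antecedent–consequent pair, i.e. a double period.
Phrase 3 begins with different material from phrase 1, making it contrasting.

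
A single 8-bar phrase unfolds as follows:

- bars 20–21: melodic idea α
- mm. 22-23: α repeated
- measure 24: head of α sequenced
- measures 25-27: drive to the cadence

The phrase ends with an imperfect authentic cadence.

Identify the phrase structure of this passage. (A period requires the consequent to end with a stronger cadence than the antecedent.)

Basic idea (measures 20–21) + its repetition (mm. 22–23) form the presentation; fragmentation and cadence (mm. 24–27) form the continuation — the 8-bar whole is a sentence.

sentence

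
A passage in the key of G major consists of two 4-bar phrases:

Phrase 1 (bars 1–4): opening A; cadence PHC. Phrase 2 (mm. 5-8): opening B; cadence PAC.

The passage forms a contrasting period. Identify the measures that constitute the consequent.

measures 5–8

The antecedent is the phrase ending with the weaker cadence (Phrygian half cadence, phrase 1) and the consequent the one ending more conclusively (perfect authentic cadence, phrase 2); the consequent is bars 5–8.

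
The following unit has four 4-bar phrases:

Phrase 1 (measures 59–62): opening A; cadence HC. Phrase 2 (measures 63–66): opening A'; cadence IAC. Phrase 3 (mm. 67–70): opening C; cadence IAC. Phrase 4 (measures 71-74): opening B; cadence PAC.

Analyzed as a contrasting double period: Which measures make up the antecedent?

measures 59–66

In a double period the four phrases pair into a large antecedent (phrases 1–2, ending imperfect authentic cadence) and a large consequent (phrases 3–4, ending perfect authentic cadence). The antecedent spans mm. 59–66.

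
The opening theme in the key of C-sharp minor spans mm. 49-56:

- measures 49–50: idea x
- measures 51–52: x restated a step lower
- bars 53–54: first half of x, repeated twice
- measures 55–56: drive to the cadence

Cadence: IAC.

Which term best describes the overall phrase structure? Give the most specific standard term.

Basic idea (measures 49–50) + its repetition (bars 51–52) form the presentation; fragmentation and cadence (mm. 53–56) form the continuation — the 8-bar whole is a sentence.

sentence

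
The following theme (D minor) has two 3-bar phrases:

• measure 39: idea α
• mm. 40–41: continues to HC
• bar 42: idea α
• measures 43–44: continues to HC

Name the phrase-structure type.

repeated phrase

Both phrases have the same opening (α) and the same cadence (half cadence): the second is a restatement, not a consequent, so this is a repeated phrase rather than a period.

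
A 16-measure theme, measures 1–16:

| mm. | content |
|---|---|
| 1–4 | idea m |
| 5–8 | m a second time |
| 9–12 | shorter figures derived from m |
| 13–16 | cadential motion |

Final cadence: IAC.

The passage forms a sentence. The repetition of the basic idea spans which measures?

The presentation of a sentence is the basic idea (bars 1–4) plus its repetition (mm. 5–8); the repetition of the basic idea is therefore bars 5–8.

measures 5–8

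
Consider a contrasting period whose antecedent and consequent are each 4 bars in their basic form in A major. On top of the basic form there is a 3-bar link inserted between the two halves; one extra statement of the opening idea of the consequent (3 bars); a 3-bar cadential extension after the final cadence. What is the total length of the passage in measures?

Basic contrasting period: 4 + 4 = 8 bars.
8 (basic form) + 3 (link) + 3 (extra statement) + 3 (cadential extension) = 17.

17 measures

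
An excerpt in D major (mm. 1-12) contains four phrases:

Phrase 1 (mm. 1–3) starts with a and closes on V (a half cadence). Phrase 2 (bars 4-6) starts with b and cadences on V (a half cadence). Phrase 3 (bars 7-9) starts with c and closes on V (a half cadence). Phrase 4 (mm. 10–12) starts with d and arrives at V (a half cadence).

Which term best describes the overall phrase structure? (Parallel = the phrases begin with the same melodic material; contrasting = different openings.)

Phrase 4 ends with a half cadence, no stronger than phrase 2's half cadence, so the four phrases do not form a double period; nor do phrases 3–4 duplicate 1–2, so it is not a repeated period. With no phrase reaching a conclusive cadence, the passage is a phrase group.

phrase group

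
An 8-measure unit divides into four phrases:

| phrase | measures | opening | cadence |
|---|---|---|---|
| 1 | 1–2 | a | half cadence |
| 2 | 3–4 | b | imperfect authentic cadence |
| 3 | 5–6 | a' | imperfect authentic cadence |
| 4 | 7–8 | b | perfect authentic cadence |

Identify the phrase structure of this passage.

Four phrases in two halves: the first half (mm. 1–4) ends with an imperfect authentic cadence, the second (bars 5–8) with a perfect authentic cadence — a large antecedent–consequent pair, i.e. a double period.
Phrase 3 begins with the same material as phrase 1, making it parallel.

parallel double period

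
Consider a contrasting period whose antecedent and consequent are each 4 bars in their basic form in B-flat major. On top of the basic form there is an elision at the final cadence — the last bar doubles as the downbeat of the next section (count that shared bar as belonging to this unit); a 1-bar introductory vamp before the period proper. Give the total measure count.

Basic contrasting period: 4 + 4 = 8 bars.
8 (basic form) + 1 (introduction) = 9.
The elision shares a bar with the next section but does not change this unit's count.

9 measures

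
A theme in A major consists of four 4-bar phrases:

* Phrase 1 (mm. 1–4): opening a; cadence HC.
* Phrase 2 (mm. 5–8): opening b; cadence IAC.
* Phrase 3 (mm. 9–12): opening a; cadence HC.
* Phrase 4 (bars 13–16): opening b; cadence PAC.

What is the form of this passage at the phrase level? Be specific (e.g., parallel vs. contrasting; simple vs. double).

parallel double period

Four phrases in two halves: the first half (mm. 1–8) ends with an imperfect authentic cadence, the second (bars 9–16) with a perfect authentic cadence — a large antecedent–consequent pair, i.e. a double period.
Phrase 3 begins with the same material as phrase 1, making it parallel.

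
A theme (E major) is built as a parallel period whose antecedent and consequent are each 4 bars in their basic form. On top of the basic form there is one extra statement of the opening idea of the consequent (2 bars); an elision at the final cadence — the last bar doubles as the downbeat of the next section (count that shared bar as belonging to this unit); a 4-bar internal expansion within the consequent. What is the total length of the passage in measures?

Basic parallel period: 4 + 4 = 8 bars.
8 (basic form) + 2 (extra statement) + 4 (internal expansion) = 14.
The elision shares a bar with the next section but does not change this unit's count.

14 measures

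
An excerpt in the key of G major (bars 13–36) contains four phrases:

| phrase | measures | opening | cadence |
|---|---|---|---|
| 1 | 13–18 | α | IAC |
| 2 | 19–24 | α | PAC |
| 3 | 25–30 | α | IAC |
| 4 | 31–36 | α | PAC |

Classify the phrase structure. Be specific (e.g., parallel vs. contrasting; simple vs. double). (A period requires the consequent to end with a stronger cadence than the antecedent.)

The cadence pattern IAC–PAC–IAC–PAC is weak–strong twice, and phrases 3–4 restate phrases 1–2: a period heard twice, not a double period (which would end weakly at phrase 2).

repeated period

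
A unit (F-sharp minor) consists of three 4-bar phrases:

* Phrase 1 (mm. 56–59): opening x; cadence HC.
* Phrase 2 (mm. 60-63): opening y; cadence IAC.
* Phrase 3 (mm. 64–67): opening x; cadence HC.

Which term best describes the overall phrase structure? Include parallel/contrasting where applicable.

The final phrase closes with a half cadence, which is not stronger than the preceding imperfect authentic cadence; the 3 phrases lack an overall antecedent–consequent design and so form a phrase group.

phrase group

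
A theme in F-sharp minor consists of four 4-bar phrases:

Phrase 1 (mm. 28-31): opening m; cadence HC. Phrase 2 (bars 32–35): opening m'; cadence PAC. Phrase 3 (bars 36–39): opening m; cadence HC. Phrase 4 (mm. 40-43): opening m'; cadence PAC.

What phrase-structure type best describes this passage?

repeated period

The cadence pattern HC–PAC–HC–PAC is weak–strong twice, and phrases 3–4 restate phrases 1–2: a period heard twice, not a double period (which would end weakly at phrase 2).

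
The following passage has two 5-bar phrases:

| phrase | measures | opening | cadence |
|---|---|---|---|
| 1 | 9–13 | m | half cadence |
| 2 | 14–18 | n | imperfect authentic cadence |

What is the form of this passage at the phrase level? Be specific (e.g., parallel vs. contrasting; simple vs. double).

Phrase 1 ends with a half cadence (weaker) and phrase 2 with an imperfect authentic cadence (stronger): antecedent + consequent = a period.
The two phrases open with different material (m / n), so the period is contrasting.

contrasting period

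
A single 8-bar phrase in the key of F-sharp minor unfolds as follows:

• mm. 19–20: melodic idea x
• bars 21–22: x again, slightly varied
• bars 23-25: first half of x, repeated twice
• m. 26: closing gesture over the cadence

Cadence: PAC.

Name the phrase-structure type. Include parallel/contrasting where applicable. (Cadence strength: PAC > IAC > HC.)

sentence

Basic idea (bars 19–20) + its repetition (mm. 21-22) form the presentation; fragmentation and cadence (bars 23-26) form the continuation — the 8-bar whole is a sentence.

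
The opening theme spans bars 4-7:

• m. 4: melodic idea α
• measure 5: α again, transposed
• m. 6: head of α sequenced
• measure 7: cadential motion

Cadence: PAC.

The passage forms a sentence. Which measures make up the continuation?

After the presentation (measures 4–5), the continuation covers the fragmentation through the cadence: mm. 6-7.

measures 6–7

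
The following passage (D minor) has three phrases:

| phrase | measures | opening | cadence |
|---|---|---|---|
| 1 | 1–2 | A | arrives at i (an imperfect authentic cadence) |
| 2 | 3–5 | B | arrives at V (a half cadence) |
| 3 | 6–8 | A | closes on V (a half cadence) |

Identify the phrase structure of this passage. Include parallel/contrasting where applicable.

phrase group

The final phrase closes with a half cadence, which is not stronger than the preceding half cadence; the 3 phrases lack an overall antecedent–consequent design and so form a phrase group.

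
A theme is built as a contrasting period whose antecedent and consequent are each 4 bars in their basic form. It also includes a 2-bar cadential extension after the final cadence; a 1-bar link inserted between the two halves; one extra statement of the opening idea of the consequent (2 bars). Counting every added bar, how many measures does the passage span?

13 measures

Basic contrasting period: 4 + 4 = 8 bars.
8 (basic form) + 2 (cadential extension) + 1 (link) + 2 (extra statement) = 13.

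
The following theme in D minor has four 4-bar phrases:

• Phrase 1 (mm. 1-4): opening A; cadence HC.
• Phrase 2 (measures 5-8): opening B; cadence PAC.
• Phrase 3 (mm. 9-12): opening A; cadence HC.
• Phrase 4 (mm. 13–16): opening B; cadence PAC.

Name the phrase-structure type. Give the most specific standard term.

The cadence pattern HC–PAC–HC–PAC is weak–strong twice, and phrases 3–4 restate phrases 1–2: a period heard twice, not a double period (which would end weakly at phrase 2).

repeated period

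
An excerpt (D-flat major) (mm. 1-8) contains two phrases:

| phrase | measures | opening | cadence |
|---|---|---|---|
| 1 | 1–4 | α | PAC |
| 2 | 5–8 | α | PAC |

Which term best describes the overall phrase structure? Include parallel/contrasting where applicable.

Both phrases have the same opening (α) and the same cadence (perfect authentic cadence): the second is a restatement, not a consequent, so this is a repeated phrase rather than a period.

repeated phrase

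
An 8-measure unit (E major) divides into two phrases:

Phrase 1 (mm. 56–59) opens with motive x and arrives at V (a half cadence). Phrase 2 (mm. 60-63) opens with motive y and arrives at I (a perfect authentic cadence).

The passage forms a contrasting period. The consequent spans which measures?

The antecedent is the phrase ending with the weaker cadence (half cadence, phrase 1) and the consequent the one ending more conclusively (perfect authentic cadence, phrase 2); the consequent is bars 60–63.

measures 60–63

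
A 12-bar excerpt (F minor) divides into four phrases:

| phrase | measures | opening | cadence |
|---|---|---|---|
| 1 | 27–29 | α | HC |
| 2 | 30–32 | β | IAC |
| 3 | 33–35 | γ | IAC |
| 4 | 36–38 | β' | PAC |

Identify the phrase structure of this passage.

Four phrases in two halves: the first half (mm. 27-32) ends with an imperfect authentic cadence, the second (bars 33-38) with a perfect authentic cadence — a large antecedent–consequent pair, i.e. a double period.
Phrase 3 begins with different material from phrase 1, making it contrasting.

contrasting double period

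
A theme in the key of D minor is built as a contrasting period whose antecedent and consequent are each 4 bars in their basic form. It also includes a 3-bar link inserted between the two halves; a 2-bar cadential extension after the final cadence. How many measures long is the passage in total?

13 measures

Basic contrasting period: 4 + 4 = 8 bars.
8 (basic form) + 3 (link) + 2 (cadential extension) = 13.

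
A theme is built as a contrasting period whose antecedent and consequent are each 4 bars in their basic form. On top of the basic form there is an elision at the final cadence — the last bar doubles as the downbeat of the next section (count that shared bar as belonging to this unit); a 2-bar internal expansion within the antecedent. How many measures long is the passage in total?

10 measures

Basic contrasting period: 4 + 4 = 8 bars.
8 (basic form) + 2 (internal expansion) = 10.
The elision shares a bar with the next section but does not change this unit's count.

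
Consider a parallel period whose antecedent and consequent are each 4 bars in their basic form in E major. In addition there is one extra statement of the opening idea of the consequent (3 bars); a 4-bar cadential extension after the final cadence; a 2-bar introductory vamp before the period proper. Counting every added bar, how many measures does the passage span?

17 measures

Basic parallel period: 4 + 4 = 8 bars.
8 (basic form) + 3 (extra statement) + 4 (cadential extension) + 2 (introduction) = 17.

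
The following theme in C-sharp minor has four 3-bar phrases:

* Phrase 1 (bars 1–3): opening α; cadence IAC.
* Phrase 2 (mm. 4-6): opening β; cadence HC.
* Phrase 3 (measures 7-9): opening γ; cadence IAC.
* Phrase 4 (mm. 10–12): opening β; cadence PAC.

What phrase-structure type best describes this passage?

Four phrases in two halves: the first half (mm. 1–6) ends with a half cadence, the second (mm. 7-12) with a perfect authentic cadence — a large antecedent–consequent pair, i.e. a double period.
Phrase 3 begins with different material from phrase 1, making it contrasting.

contrasting double period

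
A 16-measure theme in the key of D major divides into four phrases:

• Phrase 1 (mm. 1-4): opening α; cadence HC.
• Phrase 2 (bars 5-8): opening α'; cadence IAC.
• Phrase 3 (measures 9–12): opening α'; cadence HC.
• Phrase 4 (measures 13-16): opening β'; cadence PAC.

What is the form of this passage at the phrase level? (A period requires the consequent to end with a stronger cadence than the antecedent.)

parallel double period

Four phrases in two halves: the first half (mm. 1–8) ends with an imperfect authentic cadence, the second (bars 9–16) with a perfect authentic cadence — a large antecedent–consequent pair, i.e. a double period.
Phrase 3 begins with the same material as phrase 1, making it parallel.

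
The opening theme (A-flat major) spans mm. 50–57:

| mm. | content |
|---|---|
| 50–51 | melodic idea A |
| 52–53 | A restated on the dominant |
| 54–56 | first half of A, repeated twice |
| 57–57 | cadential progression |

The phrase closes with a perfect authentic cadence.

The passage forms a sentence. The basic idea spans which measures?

The presentation of a sentence is the basic idea (mm. 50-51) plus its repetition (bars 52–53); the basic idea is therefore mm. 50-51.

measures 50–51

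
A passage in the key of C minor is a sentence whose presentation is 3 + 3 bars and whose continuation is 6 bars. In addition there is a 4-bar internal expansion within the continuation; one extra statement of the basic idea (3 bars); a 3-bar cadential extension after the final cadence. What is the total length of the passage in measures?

22 measures

Basic sentence: 3 + 3 + 6 = 12 bars.
12 (basic form) + 4 (internal expansion) + 3 (extra statement) + 3 (cadential extension) = 22.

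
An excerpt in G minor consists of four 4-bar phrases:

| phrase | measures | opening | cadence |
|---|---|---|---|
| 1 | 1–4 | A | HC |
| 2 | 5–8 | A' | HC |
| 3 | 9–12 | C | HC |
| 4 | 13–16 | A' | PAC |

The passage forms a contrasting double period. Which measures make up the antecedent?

In a double period the first pair of phrases (ending half cadence) is the large antecedent and the second pair (ending perfect authentic cadence) is the large consequent; the antecedent is measures 1–8.

measures 1–8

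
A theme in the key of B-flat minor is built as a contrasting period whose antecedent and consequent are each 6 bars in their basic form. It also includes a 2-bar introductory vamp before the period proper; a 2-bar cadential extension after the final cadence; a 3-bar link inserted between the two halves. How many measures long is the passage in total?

Basic contrasting period: 6 + 6 = 12 bars.
12 (basic form) + 2 (introduction) + 2 (cadential extension) + 3 (link) = 19.

19 measures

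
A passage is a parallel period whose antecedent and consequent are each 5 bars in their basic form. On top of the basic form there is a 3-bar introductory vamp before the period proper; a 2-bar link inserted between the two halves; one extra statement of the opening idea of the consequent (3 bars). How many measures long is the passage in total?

Basic parallel period: 5 + 5 = 10 bars.
10 (basic form) + 3 (introduction) + 2 (link) + 3 (extra statement) = 18.

18 measures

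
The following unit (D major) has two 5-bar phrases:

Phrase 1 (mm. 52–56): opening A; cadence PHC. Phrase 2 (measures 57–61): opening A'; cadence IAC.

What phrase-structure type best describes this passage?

parallel period

Phrase 1 ends with a Phrygian half cadence (weaker) and phrase 2 with an imperfect authentic cadence (stronger): antecedent + consequent = a period.
The two phrases open with the same material (A / A'), so the period is parallel.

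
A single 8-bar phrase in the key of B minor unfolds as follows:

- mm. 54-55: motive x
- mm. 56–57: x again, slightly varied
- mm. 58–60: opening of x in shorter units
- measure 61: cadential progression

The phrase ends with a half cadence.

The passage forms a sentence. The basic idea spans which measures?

measures 54–55

The presentation of a sentence is the basic idea (mm. 54-55) plus its repetition (mm. 56-57); the basic idea is therefore mm. 54-55.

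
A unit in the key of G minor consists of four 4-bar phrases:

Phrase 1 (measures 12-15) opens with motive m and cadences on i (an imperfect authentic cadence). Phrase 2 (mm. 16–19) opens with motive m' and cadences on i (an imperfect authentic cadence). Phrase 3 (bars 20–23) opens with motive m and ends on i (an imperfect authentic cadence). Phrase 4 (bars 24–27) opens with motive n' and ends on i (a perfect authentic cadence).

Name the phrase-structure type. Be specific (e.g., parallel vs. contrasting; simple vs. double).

parallel double period

Four phrases in two halves: the first half (bars 12–19) ends with an imperfect authentic cadence, the second (mm. 20–27) with a perfect authentic cadence — a large antecedent–consequent pair, i.e. a double period.
Phrase 3 begins with the same material as phrase 1, making it parallel.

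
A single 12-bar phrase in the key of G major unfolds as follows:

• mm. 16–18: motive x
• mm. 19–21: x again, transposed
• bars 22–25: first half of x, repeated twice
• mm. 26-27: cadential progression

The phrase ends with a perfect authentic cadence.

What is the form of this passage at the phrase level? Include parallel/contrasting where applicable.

Basic idea (bars 16–18) + its repetition (mm. 19–21) form the presentation; fragmentation and cadence (mm. 22–27) form the continuation — the 12-bar whole is a sentence.

sentence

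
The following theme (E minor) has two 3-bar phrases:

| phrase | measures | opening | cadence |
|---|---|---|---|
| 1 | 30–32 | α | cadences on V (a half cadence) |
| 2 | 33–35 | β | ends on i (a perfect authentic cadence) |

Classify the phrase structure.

Phrase 1 ends with a half cadence (weaker) and phrase 2 with a perfect authentic cadence (stronger): antecedent + consequent = a period.
The two phrases open with different material (α / β), so the period is contrasting.

contrasting period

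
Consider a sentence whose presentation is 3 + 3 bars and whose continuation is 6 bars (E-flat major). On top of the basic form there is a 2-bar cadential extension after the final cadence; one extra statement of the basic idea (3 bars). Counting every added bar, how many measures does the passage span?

17 measures

Basic sentence: 3 + 3 + 6 = 12 bars.
12 (basic form) + 2 (cadential extension) + 3 (extra statement) = 17.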